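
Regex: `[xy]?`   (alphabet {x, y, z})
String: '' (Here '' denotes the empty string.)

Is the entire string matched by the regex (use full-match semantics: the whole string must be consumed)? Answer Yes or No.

Yes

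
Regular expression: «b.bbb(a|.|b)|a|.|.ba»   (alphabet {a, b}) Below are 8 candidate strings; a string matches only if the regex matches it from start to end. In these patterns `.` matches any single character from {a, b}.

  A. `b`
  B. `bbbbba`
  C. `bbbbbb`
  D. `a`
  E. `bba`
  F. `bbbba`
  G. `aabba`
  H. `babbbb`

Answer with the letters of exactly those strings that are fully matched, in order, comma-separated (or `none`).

A, B, C, D, E, H

A. `b` → match
B. `bbbbba` → match
C. `bbbbbb` → match
D. `a` → match
E. `bba` → match
F. `bbbba` → no match
G. `aabba` → no match
H. `babbbb` → match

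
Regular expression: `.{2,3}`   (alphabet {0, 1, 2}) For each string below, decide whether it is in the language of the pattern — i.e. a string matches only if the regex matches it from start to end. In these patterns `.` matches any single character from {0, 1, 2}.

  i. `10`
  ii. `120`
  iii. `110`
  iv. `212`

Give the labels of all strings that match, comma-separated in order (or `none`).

i, ii, iii, iv

i → match
ii → match
iii → match
iv → match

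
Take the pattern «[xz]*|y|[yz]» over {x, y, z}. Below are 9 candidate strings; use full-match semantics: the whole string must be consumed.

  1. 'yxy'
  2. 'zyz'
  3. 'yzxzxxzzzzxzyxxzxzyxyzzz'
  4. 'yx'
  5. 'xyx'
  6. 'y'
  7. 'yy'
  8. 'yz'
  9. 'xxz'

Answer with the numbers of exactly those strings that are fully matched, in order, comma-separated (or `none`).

1 → no match
2 → no match
3 → no match
4 → no match
5 → no match
6 → match
7 → no match
8 → no match
9 → match

6, 9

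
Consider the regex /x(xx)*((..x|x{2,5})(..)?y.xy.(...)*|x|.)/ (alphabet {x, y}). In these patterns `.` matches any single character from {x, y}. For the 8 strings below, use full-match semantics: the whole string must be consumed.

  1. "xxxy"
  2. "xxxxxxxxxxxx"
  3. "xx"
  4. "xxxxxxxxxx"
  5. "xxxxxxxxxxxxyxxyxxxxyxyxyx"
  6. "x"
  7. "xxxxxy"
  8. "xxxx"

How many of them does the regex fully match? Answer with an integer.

1 → match
2 → match
3 → match
4 → match
5 → match
6 → no match
7 → match
8 → match
Total matched: 7

7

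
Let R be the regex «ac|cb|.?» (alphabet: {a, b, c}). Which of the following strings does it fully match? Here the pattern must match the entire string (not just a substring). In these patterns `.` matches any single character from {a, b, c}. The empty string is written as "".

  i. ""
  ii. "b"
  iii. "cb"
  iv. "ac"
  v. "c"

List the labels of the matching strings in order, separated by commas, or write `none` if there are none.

i. "" → match
ii. "b" → match
iii. "cb" → match
iv. "ac" → match
v. "c" → match

i, ii, iii, iv, v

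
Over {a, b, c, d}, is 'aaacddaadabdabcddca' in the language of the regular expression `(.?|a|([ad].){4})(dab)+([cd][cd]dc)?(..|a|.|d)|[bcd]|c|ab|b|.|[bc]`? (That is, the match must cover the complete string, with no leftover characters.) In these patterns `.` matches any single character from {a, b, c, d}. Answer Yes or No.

Yes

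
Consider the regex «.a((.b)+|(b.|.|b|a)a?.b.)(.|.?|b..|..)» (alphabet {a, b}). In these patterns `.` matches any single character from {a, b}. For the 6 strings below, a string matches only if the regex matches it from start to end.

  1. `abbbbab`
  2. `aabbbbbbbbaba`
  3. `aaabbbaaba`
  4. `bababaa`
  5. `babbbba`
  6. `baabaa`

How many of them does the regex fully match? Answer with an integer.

4

1 → no match
2 → match
3 → no match
4 → match
5 → match
6 → match
Total matched: 4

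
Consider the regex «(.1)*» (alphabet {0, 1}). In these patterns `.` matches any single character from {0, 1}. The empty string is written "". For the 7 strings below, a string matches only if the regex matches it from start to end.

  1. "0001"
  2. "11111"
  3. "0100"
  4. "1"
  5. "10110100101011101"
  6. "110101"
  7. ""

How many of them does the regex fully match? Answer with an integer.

2

1 → no match
2 → no match
3 → no match
4 → no match
5 → no match
6 → match
7 → match
Total matched: 2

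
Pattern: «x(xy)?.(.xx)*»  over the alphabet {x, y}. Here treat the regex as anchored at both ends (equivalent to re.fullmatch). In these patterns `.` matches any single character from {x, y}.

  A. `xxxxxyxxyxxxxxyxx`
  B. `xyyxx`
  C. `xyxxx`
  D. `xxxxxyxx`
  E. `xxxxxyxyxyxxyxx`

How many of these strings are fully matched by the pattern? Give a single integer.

A → match
B. `xyyxx` → match
C. `xyxxx` → match
D. `xxxxxyxx` → match
E → no match
Total matched: 4

4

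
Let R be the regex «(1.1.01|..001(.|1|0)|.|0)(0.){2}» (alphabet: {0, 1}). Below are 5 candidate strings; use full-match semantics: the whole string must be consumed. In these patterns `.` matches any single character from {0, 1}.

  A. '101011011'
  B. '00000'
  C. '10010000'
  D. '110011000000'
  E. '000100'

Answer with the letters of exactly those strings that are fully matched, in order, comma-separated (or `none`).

A → no match
B → match
C → no match
D → no match
E → no match

B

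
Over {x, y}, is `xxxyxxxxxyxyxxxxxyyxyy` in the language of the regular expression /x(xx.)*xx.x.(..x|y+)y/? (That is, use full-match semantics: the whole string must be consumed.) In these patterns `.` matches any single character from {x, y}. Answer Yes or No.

No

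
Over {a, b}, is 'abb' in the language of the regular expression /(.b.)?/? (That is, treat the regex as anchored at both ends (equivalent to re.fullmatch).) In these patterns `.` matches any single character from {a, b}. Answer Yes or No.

Yes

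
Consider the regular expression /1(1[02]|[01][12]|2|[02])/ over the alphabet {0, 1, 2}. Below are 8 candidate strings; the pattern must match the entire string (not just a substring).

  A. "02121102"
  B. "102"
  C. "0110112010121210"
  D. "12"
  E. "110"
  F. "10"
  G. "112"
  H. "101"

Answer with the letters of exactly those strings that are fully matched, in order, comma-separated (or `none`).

B, D, E, F, G, H

A. "02121102" → no match — must start with "1"
B. "102" → match
C → no match — must start with "1"
D. "12" → match
E. "110" → match
F. "10" → match
G. "112" → match
H. "101" → match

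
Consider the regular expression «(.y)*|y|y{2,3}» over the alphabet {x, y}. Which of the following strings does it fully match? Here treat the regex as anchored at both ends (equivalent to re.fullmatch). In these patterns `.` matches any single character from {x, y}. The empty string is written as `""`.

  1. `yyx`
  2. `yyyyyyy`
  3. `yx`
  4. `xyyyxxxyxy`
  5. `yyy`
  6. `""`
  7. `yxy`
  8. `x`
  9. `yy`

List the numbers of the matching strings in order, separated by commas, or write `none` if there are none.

5, 6, 9

1 → no match
2 → no match
3 → no match
4 → no match
5 → match
6 → match
7 → no match
8 → no match
9 → match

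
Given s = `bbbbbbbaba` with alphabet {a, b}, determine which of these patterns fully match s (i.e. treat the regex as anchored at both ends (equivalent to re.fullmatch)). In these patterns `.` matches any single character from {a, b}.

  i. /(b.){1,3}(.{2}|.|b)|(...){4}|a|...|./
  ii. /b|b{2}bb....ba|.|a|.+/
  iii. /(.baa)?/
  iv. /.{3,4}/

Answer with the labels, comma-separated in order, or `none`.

ii

i → no match
ii → match
iii → no match
iv → no match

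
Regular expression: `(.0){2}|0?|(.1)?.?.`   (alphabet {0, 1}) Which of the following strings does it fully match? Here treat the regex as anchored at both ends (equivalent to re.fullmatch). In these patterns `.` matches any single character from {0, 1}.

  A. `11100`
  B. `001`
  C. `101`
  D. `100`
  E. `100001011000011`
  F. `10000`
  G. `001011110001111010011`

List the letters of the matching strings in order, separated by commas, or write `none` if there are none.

none

A → no match
B → no match
C → no match
D → no match
E → no match
F → no match
G → no match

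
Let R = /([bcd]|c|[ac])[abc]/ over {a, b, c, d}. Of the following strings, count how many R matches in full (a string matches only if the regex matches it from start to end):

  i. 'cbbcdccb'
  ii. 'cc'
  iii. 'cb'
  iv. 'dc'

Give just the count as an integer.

i → no match
ii → match
iii → match
iv → match
Total matched: 3

3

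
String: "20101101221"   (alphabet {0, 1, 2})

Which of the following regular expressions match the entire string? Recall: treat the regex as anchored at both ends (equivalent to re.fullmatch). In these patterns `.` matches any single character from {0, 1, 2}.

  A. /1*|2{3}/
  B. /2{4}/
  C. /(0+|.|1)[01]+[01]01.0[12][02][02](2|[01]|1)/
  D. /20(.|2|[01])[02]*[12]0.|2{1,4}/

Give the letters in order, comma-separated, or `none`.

A → no match
B → no match — must end with "2"
C → match
D → no match

C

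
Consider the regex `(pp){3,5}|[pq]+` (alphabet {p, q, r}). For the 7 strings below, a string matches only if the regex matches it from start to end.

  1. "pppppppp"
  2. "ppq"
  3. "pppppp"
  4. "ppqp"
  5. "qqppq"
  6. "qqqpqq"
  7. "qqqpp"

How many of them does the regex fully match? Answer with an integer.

1 → match
2 → match
3 → match
4 → match
5 → match
6 → match
7 → match
Total matched: 7

7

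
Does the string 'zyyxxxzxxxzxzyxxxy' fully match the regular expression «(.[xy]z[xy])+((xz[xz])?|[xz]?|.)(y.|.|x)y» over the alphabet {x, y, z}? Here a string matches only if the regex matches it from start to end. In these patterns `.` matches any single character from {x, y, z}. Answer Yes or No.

No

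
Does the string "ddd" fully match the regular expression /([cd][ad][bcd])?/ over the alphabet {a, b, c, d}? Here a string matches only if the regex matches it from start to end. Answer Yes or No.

Yes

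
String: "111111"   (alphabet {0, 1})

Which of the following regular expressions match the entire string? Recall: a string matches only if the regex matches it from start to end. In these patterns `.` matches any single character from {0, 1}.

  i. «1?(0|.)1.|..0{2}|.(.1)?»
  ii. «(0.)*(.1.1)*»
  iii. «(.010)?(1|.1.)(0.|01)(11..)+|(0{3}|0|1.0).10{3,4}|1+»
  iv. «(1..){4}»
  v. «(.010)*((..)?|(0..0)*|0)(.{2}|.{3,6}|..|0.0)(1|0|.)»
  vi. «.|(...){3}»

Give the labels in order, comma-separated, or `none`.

i → no match
ii → no match
iii → match
iv → no match
v → match
vi → no match

iii, v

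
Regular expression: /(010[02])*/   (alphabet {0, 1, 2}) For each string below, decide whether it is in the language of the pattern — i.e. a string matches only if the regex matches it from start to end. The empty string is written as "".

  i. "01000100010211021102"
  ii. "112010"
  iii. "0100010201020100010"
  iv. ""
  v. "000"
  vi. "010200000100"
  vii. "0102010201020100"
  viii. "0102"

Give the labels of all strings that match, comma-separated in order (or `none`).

iv, vii, viii

i → no match
ii. "112010" → no match
iii → no match
iv. "" → match
v. "000" → no match
vi. "010200000100" → no match
vii → match
viii. "0102" → match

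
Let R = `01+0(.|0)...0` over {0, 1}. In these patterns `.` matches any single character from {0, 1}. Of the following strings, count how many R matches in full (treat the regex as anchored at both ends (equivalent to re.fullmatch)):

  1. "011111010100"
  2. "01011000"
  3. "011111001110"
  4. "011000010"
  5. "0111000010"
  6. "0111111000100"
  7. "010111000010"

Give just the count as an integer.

6

1. "011111010100" → match
2. "01011000" → match
3. "011111001110" → match
4. "011000010" → match
5. "0111000010" → match
6 → match
7. "010111000010" → no match
Total matched: 6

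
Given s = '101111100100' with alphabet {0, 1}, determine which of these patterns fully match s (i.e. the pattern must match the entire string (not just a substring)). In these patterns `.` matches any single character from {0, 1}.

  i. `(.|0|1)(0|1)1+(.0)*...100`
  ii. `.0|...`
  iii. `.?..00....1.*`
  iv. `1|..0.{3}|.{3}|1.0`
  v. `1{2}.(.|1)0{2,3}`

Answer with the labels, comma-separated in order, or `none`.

i → match
ii → no match
iii → no match
iv → no match
v → no match

i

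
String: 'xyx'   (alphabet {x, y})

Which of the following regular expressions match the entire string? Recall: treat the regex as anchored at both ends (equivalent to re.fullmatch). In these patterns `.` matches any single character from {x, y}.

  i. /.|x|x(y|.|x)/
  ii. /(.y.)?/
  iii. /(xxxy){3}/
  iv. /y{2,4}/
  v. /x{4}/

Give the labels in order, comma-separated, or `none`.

ii

i → no match
ii → match
iii → no match — must start with 'xxxy'
iv → no match — must start with 'y'
v → no match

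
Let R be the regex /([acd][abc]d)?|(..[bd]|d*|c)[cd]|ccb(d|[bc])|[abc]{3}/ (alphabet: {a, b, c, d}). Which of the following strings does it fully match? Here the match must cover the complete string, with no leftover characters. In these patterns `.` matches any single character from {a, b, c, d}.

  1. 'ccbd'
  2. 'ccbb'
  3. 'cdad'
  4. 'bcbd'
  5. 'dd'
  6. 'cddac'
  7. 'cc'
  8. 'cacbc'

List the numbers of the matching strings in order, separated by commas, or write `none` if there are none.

1 → match
2 → match
3 → no match
4 → match
5 → match
6 → no match
7 → match
8 → no match

1, 2, 4, 5, 7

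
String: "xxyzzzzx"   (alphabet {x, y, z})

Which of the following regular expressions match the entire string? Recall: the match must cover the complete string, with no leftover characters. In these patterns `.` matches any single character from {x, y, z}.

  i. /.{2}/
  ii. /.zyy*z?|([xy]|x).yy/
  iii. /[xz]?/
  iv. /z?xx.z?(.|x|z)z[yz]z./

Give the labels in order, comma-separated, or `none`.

iv

i → no match
ii → no match
iii → no match
iv → match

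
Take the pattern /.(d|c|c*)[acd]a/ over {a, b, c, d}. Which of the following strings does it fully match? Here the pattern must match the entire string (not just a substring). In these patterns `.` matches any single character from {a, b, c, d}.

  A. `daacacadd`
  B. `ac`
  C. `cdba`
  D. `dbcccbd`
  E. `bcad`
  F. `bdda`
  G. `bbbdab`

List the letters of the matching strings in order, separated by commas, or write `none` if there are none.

A → no match — must end with `a`
B → no match — must end with `a`
C → no match
D → no match — must end with `a`
E → no match — must end with `a`
F → match
G → no match — must end with `a`

F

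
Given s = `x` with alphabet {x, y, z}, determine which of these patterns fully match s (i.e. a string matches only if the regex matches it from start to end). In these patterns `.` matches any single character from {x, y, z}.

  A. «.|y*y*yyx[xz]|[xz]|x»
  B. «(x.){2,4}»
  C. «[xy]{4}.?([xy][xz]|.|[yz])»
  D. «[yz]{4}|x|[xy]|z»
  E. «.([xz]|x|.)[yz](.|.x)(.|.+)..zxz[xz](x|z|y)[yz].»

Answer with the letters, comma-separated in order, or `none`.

A, D

A → match
B → no match
C → no match
D → match
E → no match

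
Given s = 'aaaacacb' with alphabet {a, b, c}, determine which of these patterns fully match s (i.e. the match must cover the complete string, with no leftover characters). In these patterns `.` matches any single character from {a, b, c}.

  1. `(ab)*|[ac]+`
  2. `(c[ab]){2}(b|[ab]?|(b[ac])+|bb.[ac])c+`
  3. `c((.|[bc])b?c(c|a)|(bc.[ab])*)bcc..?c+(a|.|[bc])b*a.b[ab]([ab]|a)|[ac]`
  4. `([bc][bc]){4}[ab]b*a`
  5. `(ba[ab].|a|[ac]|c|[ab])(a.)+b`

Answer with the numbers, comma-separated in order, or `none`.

1 → no match
2 → no match — must start with 'c'
3 → no match
4 → no match — must end with 'a'
5 → match

5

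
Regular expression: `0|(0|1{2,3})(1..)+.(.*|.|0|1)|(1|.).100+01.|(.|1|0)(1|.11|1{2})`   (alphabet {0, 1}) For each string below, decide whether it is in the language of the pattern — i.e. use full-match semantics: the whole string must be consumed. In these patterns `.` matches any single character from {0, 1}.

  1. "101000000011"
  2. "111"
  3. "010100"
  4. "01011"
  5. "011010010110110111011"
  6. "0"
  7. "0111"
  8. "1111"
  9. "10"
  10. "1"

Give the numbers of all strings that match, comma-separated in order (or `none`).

1 → match
2 → match
3 → match
4 → match
5 → match
6 → match
7 → match
8 → match
9 → no match
10 → no match

1, 2, 3, 4, 5, 6, 7, 8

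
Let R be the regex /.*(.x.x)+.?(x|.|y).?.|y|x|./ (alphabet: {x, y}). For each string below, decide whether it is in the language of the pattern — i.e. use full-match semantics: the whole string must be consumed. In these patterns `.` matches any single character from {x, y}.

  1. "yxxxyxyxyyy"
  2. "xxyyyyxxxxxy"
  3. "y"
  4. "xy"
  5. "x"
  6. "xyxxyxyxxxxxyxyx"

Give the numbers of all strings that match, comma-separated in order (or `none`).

1, 2, 3, 5, 6

1. "yxxxyxyxyyy" → match
2. "xxyyyyxxxxxy" → match
3. "y" → match
4. "xy" → no match
5. "x" → match
6 → match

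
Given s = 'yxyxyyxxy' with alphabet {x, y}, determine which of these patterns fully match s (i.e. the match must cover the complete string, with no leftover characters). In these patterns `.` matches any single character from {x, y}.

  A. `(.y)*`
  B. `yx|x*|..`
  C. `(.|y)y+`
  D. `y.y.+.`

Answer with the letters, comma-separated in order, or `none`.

A → no match
B → no match
C → no match
D → match

D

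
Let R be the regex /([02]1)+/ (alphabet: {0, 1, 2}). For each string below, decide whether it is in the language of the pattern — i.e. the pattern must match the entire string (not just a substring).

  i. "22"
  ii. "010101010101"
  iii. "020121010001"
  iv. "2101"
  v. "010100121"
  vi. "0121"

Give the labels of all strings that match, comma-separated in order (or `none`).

ii, iv, vi

i → no match — must end with "1"
ii → match
iii → no match
iv → match
v → no match
vi → match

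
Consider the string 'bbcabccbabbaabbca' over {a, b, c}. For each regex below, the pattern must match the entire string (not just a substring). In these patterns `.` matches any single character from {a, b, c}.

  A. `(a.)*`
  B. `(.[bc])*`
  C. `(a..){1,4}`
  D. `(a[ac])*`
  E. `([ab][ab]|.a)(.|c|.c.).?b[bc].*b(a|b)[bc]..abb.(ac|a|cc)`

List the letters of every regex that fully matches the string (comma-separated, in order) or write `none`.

E

A → no match
B → no match
C → no match — must start with 'a'
D → no match
E → match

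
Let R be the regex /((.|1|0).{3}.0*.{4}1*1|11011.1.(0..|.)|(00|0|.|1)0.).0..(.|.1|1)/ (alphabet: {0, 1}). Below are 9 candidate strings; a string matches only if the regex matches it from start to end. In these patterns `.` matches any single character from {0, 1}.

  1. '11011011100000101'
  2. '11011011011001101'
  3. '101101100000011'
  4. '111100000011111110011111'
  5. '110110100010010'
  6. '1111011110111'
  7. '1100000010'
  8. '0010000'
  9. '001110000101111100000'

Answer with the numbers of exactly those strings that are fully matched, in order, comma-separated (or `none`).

2, 9

1 → no match
2 → match
3 → no match
4 → no match
5 → no match
6 → no match
7 → no match
8 → no match
9 → match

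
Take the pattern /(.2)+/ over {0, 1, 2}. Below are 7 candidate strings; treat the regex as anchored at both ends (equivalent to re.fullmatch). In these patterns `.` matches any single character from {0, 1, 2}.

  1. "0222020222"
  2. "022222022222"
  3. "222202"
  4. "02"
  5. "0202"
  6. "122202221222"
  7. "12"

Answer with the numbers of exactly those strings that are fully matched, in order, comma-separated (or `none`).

1, 2, 3, 4, 5, 6, 7

1 → match
2 → match
3 → match
4 → match
5 → match
6 → match
7 → match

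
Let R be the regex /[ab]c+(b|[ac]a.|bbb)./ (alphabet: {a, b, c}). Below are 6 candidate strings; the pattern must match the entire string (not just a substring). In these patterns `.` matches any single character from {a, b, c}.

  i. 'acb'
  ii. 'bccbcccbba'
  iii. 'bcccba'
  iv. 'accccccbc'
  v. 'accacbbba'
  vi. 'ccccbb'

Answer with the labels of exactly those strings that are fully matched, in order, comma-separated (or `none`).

i → no match
ii → no match
iii → match
iv → match
v → no match
vi → no match

iii, iv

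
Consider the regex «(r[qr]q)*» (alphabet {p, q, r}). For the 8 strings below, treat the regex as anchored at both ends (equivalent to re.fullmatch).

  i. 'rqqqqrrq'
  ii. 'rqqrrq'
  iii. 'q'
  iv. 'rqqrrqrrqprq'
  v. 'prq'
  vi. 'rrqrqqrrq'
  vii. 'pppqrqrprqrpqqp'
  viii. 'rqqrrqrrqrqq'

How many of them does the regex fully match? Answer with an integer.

i → no match
ii → match
iii → no match
iv → no match
v → no match
vi → match
vii → no match
viii → match
Total matched: 3

3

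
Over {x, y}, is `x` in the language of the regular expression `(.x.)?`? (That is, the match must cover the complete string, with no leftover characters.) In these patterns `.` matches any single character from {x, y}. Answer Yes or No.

No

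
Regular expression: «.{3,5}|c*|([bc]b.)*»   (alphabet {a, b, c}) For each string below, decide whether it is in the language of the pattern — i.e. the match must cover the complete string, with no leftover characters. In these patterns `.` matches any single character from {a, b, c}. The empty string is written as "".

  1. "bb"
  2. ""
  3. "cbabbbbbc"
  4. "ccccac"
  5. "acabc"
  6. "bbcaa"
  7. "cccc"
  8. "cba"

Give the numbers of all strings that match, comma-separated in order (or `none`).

2, 3, 5, 6, 7, 8

1 → no match
2 → match
3 → match
4 → no match
5 → match
6 → match
7 → match
8 → match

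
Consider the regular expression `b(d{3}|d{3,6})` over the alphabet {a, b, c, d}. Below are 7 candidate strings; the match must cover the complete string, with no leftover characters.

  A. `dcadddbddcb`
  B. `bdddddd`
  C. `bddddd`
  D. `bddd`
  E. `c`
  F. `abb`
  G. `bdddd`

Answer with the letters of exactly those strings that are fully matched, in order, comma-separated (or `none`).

A. `dcadddbddcb` → no match — must start with `bd`
B. `bdddddd` → match
C. `bddddd` → match
D. `bddd` → match
E. `c` → no match — must start with `bd`
F. `abb` → no match — must start with `bd`
G. `bdddd` → match

B, C, D, G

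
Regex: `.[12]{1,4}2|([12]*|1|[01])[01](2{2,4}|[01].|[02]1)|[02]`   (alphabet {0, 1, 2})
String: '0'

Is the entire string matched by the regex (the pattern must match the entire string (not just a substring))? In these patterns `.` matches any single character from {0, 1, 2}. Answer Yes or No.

Yes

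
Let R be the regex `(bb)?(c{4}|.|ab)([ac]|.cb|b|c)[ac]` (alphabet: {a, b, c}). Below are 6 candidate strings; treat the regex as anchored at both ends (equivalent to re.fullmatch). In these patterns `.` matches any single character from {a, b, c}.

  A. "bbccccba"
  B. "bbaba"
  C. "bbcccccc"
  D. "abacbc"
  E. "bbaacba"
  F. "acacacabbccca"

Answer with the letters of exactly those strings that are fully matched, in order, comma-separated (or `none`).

A → match
B → match
C → match
D → match
E → match
F → no match

A, B, C, D, E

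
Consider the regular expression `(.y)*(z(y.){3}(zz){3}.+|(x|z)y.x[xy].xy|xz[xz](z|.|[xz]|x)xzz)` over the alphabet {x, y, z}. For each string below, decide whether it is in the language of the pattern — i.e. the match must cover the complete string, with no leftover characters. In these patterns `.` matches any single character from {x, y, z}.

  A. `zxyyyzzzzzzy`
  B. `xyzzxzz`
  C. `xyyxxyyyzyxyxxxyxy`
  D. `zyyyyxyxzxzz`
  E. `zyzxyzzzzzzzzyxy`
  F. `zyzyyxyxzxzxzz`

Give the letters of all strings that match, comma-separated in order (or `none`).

A → no match
B → no match
C → no match
D → no match
E → no match
F → no match

none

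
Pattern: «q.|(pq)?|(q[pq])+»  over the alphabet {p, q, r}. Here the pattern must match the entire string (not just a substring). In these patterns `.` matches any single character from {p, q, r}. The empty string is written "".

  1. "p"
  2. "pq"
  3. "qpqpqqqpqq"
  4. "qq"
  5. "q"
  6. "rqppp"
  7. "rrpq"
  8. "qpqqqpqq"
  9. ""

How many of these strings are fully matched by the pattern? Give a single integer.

1 → no match
2 → match
3 → match
4 → match
5 → no match
6 → no match
7 → no match
8 → match
9 → match
Total matched: 5

5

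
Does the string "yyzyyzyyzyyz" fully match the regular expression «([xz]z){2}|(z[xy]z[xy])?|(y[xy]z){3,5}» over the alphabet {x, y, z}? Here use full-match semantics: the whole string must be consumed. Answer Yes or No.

Yes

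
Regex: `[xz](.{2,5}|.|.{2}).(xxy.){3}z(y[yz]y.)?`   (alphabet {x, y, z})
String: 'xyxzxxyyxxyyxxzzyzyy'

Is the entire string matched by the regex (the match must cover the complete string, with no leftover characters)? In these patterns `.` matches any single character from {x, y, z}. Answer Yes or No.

No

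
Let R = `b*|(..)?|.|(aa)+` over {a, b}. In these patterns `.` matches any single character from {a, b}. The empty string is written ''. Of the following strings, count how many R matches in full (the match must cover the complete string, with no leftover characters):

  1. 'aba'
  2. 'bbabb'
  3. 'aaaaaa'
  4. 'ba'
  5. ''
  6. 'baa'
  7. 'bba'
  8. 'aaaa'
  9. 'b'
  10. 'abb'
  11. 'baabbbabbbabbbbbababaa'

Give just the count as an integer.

5

1 → no match
2 → no match
3 → match
4 → match
5 → match
6 → no match
7 → no match
8 → match
9 → match
10 → no match
11 → no match
Total matched: 5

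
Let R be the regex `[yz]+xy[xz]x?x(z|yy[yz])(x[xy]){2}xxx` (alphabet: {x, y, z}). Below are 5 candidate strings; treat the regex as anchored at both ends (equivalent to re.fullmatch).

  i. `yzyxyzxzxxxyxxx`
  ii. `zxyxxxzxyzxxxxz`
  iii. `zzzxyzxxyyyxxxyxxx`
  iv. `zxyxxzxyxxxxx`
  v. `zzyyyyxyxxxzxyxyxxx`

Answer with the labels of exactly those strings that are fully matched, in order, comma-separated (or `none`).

i, iii, iv, v

i → match
ii → no match — must end with `xxx`
iii → match
iv → match
v → match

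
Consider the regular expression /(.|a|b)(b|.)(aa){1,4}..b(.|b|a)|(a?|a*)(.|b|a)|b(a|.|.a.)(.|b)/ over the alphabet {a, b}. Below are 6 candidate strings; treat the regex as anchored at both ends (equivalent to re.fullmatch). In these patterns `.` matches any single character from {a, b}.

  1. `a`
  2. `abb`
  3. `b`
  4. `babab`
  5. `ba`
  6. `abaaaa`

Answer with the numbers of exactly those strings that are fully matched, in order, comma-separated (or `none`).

1, 3

1. `a` → match
2. `abb` → no match
3. `b` → match
4. `babab` → no match
5. `ba` → no match
6. `abaaaa` → no match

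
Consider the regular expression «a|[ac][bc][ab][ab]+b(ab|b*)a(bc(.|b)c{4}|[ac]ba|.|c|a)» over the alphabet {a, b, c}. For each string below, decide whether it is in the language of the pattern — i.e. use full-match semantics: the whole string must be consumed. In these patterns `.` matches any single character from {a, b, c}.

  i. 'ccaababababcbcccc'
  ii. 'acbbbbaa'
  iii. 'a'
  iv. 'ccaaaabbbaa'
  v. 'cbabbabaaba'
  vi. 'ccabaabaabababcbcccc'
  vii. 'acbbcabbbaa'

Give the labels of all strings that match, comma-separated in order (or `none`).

i → match
ii → match
iii → match
iv → match
v → match
vi → match
vii → no match

i, ii, iii, iv, v, vi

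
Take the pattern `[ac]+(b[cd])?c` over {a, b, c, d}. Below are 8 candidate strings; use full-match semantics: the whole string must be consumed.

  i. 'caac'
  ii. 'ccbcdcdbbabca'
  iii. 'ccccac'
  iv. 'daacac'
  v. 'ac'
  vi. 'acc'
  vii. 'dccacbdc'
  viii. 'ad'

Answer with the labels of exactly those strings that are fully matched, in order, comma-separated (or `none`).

i, iii, v, vi

i. 'caac' → match
ii → no match — must end with 'c'
iii. 'ccccac' → match
iv. 'daacac' → no match
v. 'ac' → match
vi. 'acc' → match
vii. 'dccacbdc' → no match
viii. 'ad' → no match — must end with 'c'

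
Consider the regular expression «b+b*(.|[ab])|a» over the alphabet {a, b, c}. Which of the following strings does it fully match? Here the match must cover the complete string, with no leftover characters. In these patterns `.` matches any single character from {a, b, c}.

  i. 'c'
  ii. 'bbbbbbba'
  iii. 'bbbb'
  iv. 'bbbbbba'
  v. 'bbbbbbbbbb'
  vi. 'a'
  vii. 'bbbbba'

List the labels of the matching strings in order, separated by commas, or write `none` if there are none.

ii, iii, iv, v, vi, vii

i → no match
ii → match
iii → match
iv → match
v → match
vi → match
vii → match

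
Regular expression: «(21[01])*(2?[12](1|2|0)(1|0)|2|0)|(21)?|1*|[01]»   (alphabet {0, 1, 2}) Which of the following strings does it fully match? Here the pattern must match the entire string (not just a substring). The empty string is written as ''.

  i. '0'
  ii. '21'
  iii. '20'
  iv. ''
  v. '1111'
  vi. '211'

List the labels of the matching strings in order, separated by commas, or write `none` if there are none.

i, ii, iv, v, vi

i → match
ii → match
iii → no match
iv → match
v → match
vi → match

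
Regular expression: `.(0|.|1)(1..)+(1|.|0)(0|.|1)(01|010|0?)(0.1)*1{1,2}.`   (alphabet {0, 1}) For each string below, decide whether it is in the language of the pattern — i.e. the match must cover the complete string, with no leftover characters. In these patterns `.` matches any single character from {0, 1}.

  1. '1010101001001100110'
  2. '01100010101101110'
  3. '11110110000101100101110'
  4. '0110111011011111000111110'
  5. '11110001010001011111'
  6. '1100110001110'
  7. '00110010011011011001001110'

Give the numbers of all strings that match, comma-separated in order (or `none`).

2, 3, 7

1 → no match
2 → match
3 → match
4 → no match
5 → no match
6 → no match
7 → match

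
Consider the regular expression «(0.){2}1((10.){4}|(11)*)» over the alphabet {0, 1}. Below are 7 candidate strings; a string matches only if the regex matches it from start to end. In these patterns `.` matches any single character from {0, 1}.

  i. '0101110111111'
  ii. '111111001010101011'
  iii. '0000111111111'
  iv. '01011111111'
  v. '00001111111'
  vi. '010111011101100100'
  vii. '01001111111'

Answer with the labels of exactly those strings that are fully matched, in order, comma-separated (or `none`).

iii, iv, v, vii

i → no match
ii → no match — must start with '0'
iii → match
iv → match
v → match
vi → no match
vii → match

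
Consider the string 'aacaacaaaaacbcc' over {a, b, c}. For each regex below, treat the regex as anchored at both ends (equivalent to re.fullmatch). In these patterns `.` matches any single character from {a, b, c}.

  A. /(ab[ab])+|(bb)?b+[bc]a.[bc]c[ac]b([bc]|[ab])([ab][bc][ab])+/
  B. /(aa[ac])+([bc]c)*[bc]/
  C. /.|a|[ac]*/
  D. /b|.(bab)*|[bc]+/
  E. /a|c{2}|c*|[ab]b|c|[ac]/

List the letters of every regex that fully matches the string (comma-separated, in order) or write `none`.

B

A → no match
B → match
C → no match
D → no match
E → no match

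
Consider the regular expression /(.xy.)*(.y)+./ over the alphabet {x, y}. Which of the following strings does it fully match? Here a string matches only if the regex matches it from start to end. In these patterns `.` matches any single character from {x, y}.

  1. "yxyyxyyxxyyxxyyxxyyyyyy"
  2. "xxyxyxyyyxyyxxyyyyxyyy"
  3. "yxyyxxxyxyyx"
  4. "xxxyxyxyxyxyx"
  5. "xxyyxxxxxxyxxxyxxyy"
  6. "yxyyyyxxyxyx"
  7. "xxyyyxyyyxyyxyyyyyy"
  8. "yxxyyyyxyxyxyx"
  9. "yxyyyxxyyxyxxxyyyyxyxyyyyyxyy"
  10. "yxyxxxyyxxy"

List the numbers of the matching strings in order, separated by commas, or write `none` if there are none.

1 → no match
2 → no match
3 → no match
4 → no match
5 → no match
6 → no match
7 → match
8 → no match
9 → no match
10 → no match

7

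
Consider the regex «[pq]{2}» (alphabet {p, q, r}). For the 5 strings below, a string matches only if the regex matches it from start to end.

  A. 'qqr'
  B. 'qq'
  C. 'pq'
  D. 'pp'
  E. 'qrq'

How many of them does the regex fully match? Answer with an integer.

A → no match
B → match
C → match
D → match
E → no match
Total matched: 3

3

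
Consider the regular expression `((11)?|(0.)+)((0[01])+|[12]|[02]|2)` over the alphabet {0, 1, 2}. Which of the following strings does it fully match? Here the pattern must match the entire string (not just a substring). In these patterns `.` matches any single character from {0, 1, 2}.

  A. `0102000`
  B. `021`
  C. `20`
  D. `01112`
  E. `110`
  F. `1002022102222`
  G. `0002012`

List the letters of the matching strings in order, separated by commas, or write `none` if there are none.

A, B, E, G

A → match
B → match
C → no match
D → no match
E → match
F → no match
G → match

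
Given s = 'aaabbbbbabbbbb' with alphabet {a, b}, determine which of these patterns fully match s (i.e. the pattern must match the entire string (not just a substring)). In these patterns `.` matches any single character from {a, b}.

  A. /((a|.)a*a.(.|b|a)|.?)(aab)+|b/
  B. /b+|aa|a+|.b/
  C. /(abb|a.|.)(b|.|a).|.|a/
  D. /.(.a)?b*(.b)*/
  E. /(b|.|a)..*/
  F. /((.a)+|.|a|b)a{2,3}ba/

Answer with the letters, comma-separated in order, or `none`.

A → no match
B → no match
C → no match
D → match
E → match
F → no match — must end with 'aba'

D, E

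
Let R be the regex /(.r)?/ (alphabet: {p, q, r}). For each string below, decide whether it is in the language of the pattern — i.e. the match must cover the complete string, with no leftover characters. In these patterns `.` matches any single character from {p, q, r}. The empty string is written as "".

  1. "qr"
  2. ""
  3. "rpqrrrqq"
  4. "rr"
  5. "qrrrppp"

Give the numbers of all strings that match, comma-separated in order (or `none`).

1, 2, 4

1 → match
2 → match
3 → no match
4 → match
5 → no match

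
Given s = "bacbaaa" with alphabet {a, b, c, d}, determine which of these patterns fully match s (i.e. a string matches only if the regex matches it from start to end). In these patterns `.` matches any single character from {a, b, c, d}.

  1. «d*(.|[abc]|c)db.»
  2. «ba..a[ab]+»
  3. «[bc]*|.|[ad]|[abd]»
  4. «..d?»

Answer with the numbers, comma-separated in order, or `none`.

2

1 → no match
2 → match
3 → no match
4 → no match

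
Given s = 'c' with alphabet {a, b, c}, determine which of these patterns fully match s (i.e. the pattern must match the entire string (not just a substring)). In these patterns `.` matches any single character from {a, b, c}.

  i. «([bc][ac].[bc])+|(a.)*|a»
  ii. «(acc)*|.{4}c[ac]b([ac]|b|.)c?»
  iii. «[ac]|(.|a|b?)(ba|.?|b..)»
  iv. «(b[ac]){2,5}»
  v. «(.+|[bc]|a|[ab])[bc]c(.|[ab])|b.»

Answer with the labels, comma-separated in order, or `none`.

iii

i → no match
ii → no match
iii → match
iv → no match — must start with 'b'
v → no match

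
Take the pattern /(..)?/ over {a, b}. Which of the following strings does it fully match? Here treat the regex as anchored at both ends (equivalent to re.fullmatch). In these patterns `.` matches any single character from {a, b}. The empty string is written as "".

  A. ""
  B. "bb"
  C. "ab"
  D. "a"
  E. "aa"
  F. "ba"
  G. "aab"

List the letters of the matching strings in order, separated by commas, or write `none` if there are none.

A, B, C, E, F

A. "" → match
B. "bb" → match
C. "ab" → match
D. "a" → no match
E. "aa" → match
F. "ba" → match
G. "aab" → no match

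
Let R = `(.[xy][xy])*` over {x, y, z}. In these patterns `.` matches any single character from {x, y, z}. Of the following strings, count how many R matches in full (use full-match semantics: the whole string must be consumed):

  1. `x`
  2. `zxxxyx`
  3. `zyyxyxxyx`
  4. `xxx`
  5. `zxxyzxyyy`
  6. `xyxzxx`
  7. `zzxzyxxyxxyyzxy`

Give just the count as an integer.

1 → no match
2 → match
3 → match
4 → match
5 → no match
6 → match
7 → no match
Total matched: 4

4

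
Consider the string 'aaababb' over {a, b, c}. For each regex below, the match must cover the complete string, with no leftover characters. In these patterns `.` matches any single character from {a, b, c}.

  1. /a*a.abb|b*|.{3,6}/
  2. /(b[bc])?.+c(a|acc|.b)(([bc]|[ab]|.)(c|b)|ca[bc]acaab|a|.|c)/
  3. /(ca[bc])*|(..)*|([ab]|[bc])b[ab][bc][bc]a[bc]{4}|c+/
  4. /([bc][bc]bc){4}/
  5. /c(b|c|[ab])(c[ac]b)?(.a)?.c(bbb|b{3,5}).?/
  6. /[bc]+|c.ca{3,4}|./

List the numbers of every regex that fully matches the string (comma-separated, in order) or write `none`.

1

1 → match
2 → no match
3 → no match
4 → no match — must end with 'bc'
5 → no match — must start with 'c'
6 → no match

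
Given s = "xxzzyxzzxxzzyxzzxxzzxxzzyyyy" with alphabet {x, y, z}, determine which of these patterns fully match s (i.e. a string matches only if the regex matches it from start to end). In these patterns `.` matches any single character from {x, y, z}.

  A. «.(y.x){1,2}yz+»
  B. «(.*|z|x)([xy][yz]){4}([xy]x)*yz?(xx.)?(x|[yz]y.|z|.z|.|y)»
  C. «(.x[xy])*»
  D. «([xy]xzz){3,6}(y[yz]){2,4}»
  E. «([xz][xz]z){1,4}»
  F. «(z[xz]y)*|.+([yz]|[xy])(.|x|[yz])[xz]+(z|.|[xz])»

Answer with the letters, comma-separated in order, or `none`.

D

A → no match — must end with "z"
B → no match
C → no match
D → match
E → no match — must end with "z"
F → no match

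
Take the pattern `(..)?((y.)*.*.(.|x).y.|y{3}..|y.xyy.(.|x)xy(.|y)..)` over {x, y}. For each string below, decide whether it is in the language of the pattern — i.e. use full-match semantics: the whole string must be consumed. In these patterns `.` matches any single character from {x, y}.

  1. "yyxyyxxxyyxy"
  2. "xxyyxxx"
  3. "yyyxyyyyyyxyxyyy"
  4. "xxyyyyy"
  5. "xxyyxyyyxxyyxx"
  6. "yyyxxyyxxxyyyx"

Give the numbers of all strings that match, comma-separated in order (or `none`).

1 → match
2 → no match
3 → match
4 → match
5 → match
6 → match

1, 3, 4, 5, 6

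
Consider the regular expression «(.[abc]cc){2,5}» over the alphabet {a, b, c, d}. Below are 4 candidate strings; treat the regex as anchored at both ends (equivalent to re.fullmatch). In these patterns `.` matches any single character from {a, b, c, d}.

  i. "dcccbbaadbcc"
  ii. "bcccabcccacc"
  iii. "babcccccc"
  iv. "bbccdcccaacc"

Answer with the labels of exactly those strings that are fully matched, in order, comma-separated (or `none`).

ii, iv

i. "dcccbbaadbcc" → no match
ii. "bcccabcccacc" → match
iii. "babcccccc" → no match
iv. "bbccdcccaacc" → match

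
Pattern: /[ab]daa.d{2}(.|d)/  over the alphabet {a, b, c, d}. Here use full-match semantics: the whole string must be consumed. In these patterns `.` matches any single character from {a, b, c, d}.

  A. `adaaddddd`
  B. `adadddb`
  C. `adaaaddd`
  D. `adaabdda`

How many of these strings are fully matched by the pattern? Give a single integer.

2

A → no match
B → no match
C → match
D → match
Total matched: 2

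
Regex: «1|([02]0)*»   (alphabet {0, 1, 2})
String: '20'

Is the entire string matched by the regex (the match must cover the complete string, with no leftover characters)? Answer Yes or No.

Yes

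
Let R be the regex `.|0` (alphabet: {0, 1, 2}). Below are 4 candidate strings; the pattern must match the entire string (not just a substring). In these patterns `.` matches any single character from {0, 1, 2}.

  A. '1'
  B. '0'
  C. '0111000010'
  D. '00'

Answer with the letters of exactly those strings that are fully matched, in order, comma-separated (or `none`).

A. '1' → match
B. '0' → match
C. '0111000010' → no match
D. '00' → no match

A, B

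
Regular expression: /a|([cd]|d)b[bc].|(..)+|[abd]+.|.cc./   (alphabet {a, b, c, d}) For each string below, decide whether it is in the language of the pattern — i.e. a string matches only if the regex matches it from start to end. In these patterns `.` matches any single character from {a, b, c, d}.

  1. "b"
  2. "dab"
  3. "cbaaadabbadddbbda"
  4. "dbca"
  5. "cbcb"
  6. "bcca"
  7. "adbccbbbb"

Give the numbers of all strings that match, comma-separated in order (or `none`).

1 → no match
2 → match
3 → no match
4 → match
5 → match
6 → match
7 → no match

2, 4, 5, 6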